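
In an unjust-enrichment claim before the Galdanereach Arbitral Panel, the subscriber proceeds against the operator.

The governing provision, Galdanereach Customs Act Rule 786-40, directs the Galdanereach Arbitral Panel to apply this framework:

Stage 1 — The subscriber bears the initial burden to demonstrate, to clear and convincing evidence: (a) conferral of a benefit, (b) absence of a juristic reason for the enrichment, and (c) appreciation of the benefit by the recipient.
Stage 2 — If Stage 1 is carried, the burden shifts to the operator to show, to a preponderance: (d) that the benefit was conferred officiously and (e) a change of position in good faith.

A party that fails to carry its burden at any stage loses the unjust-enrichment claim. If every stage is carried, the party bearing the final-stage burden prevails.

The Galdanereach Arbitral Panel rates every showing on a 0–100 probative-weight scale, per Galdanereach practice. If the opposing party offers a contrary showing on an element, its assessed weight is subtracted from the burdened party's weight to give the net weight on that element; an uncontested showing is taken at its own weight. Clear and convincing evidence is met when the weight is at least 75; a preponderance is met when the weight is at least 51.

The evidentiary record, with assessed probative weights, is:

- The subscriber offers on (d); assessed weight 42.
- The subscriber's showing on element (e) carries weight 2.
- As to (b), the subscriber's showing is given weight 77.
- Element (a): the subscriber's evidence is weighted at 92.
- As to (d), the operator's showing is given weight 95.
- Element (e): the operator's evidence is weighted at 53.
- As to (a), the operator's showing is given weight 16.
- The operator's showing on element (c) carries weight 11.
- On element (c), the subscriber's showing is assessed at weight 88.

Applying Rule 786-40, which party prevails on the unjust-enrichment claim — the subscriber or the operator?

operator

At Stage 1 the subscriber must meet clear and convincing evidence (weight is at least 75): on (a) the weight is 92 less the opposing 16 gives net 76, which does reach 75, so (a) meets the standard; on (b) the weight is 77, ≥ 75, so (b) meets the standard; on (c) the weight is 88 less the opposing 11 gives net 77, which does reach 75, so (c) meets the standard.
  All elements met. The burden passes to the operator.
At Stage 2 the operator must meet a preponderance (weight is at least 51): on (d) the weight is 95 less the opposing 42 gives net 53, which does reach 51, so (d) meets the standard; on (e) the weight is 53 less the opposing 2 gives net 51, ≥ 51, so (e) meets the standard.
  Stage 2 carried; the final stage is satisfied.
All stages carried — the operator prevails.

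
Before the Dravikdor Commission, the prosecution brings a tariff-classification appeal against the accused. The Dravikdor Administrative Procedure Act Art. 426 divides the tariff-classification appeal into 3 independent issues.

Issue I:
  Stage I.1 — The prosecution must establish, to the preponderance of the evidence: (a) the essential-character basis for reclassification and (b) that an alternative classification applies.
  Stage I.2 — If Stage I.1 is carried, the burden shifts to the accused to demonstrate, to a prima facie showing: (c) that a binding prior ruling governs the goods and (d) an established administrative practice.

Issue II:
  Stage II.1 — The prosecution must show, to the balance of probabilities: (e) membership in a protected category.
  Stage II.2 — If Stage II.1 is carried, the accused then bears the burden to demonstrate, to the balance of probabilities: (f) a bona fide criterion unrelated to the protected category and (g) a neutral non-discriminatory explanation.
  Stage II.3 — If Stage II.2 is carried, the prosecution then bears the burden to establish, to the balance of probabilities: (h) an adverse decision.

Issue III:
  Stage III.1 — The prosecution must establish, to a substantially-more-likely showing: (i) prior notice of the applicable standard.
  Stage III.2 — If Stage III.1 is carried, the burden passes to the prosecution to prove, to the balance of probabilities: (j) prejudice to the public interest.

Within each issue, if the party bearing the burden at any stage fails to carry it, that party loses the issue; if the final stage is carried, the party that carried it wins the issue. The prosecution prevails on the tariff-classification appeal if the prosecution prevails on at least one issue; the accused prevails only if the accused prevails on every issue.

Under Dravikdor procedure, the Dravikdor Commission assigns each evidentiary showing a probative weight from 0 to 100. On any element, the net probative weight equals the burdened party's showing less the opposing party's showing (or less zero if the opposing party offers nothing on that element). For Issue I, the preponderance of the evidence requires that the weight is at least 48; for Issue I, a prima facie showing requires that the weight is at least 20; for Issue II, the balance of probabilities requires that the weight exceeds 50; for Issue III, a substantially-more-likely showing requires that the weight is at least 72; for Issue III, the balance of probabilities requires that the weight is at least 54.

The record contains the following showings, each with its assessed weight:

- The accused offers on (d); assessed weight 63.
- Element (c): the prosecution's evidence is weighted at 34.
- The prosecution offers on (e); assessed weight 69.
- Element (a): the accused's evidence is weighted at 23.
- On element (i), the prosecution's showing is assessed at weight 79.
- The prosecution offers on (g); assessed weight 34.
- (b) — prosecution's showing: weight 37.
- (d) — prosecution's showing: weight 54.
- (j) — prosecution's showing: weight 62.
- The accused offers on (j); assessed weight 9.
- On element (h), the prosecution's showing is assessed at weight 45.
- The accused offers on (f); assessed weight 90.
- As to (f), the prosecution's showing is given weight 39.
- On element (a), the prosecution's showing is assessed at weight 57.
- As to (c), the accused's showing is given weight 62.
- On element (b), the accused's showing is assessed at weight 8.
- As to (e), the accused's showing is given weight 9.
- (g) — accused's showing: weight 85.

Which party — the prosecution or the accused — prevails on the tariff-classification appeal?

accused

— Issue I —
At Stage I.1 the prosecution must meet the preponderance of the evidence (weight is at least 48): on (a) the weight is 57 less the opposing 23 gives net 34, < 48, so (a) does not meet the standard; on (b) the weight is 37 less the opposing 8 gives net 29, which does not reach 48, so (b) does not meet the standard.
  Not every element is met, so the prosecution fails to carry Stage I.1.
The accused prevails on this issue.
— Issue II —
Stage II.1 — burden on prosecution; standard: the balance of probabilities (weight exceeds 50).
    (e): 69 − 9 = 60 > 50 [met]
  Stage II.1 is satisfied; the onus moves to the accused.
Stage II.2 — burden on accused; standard: the balance of probabilities (weight exceeds 50).
    (f): 90 − 39 = 51 > 50 [met]
    (g): 85 − 34 = 51 > 50 [met]
  Stage II.2 carried; the burden shifts to the prosecution.
Stage II.3 — burden on prosecution; standard: the balance of probabilities (weight exceeds 50).
    (h): 45 ≤ 50 [not met]
  Not every element is met, so the prosecution fails to carry Stage II.3.
So the accused prevails on this issue.
— Issue III —
Stage III.1 — burden on prosecution; standard: a substantially-more-likely showing (weight is at least 72).
    (i): 79 ≥ 72 [met]
  Stage III.1 carried; the burden remains with the prosecution.
Stage III.2 — burden on prosecution; standard: the balance of probabilities (weight is at least 54).
    (j): 62 − 9 = 53 < 54 [not met]
  Not every element is met, so the prosecution fails to carry Stage III.2.
The accused prevails on this issue.
Per-issue: Issue I → accused; Issue II → accused; Issue III → accused. The prosecution must prevail on at least one issue; overall, the accused prevails.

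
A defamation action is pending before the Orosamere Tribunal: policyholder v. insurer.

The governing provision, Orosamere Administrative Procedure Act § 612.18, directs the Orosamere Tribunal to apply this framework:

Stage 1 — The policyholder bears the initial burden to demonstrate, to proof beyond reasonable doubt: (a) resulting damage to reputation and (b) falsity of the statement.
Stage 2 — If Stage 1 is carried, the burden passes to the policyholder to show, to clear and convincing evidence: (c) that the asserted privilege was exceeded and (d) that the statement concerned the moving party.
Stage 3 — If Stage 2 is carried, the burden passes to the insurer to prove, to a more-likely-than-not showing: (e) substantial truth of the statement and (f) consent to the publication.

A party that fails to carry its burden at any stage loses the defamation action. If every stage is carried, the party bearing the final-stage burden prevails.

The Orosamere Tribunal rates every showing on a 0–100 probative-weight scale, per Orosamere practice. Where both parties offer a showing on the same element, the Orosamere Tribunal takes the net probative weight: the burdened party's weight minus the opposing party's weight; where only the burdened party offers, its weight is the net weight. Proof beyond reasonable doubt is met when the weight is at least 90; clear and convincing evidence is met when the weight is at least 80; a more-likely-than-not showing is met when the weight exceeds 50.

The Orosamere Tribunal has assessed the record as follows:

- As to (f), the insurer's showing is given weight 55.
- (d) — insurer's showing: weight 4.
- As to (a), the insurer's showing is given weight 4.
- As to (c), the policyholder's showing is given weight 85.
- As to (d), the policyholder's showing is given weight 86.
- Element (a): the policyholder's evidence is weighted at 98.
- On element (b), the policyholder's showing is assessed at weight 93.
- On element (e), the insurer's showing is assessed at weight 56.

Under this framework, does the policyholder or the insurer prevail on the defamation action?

Stage 1 — burden on policyholder; standard: proof beyond reasonable doubt (weight is at least 90).
    (a): 98 − 4 = 94 ≥ 90 [met]
    (b): 93 ≥ 90 [met]
  All elements met. The policyholder retains the burden for Stage 2.
Stage 2 — burden on policyholder; standard: clear and convincing evidence (weight is at least 80).
    (c): 85 ≥ 80 [met]
    (d): 86 − 4 = 82 ≥ 80 [met]
  Stage 2 carried; the burden shifts to the insurer.
Stage 3 — burden on insurer; standard: a more-likely-than-not showing (weight exceeds 50).
    (e): 56 > 50 [met]
    (f): 55 > 50 [met]
  The insurer carries the last stage.
All stages carried — the insurer prevails.

insurer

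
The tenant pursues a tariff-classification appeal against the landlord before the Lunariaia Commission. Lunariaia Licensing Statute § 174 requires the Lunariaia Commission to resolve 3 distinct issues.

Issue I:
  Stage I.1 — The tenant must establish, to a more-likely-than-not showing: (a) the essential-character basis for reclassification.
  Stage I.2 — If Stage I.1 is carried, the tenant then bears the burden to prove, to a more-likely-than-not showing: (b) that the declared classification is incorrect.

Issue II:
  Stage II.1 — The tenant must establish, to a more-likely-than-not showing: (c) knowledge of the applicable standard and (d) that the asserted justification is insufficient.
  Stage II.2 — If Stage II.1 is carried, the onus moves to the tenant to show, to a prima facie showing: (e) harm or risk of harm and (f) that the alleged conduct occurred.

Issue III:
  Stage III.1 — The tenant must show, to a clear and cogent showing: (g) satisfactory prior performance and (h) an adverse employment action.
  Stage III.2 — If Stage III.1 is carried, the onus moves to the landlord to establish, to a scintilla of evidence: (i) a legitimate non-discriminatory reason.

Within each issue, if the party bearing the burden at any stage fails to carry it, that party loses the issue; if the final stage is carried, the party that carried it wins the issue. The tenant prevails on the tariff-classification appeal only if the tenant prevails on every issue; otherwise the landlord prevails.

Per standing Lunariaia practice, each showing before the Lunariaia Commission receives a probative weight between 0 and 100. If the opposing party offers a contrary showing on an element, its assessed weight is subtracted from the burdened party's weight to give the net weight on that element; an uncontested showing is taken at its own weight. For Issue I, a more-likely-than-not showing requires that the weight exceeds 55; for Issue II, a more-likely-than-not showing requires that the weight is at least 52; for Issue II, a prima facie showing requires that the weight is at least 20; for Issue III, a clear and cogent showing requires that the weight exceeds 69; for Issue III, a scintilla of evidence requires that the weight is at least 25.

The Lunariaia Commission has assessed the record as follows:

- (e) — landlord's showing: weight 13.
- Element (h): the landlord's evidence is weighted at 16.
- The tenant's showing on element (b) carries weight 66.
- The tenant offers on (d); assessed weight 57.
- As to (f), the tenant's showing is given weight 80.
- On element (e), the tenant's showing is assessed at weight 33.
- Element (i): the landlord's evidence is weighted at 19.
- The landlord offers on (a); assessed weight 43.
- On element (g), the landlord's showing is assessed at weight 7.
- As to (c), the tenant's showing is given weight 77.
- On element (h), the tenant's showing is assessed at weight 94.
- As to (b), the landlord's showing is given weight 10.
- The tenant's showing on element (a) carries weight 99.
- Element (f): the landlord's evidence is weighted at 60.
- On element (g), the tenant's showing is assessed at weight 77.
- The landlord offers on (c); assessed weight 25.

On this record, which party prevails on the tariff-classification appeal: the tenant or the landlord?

— Issue I —
Stage I.1 (tenant, a more-likely-than-not showing, weight exceeds 55): (a) net 99−43=56 > 55 — meets.
  Stage I.1 is satisfied; the tenant continues to bear the burden.
Stage I.2 (tenant, a more-likely-than-not showing, weight exceeds 55): (b) net 66−10=56 > 55 — meets.
  The tenant carries the last stage.
Every stage carried; the tenant prevails on this issue.
— Issue II —
Stage II.1 (tenant, a more-likely-than-not showing, weight is at least 52): (c) net 77−25=52 ≥ 52 — meets; (d) 57 ≥ 52 — meets.
  Stage II.1 is satisfied; the tenant continues to bear the burden.
Stage II.2 (tenant, a prima facie showing, weight is at least 20): (e) net 33−13=20 ≥ 20 — meets; (f) net 80−60=20 ≥ 20 — meets.
  All elements met at the final stage.
With every stage satisfied, the tenant prevails on this issue.
— Issue III —
Stage III.1 (tenant, a clear and cogent showing, weight exceeds 69): (g) net 77−7=70 > 69 — meets; (h) net 94−16=78 > 69 — meets.
  All elements met. The burden passes to the landlord.
Stage III.2 (landlord, a scintilla of evidence, weight is at least 25): (i) 19 < 25 — fails.
  Stage III.2 not carried; the landlord fails its burden.
The analysis ends at Stage III.2; the tenant prevails on this issue.
Per-issue: Issue I → tenant; Issue II → tenant; Issue III → tenant. The tenant must prevail on every issue; overall, the tenant prevails.

tenant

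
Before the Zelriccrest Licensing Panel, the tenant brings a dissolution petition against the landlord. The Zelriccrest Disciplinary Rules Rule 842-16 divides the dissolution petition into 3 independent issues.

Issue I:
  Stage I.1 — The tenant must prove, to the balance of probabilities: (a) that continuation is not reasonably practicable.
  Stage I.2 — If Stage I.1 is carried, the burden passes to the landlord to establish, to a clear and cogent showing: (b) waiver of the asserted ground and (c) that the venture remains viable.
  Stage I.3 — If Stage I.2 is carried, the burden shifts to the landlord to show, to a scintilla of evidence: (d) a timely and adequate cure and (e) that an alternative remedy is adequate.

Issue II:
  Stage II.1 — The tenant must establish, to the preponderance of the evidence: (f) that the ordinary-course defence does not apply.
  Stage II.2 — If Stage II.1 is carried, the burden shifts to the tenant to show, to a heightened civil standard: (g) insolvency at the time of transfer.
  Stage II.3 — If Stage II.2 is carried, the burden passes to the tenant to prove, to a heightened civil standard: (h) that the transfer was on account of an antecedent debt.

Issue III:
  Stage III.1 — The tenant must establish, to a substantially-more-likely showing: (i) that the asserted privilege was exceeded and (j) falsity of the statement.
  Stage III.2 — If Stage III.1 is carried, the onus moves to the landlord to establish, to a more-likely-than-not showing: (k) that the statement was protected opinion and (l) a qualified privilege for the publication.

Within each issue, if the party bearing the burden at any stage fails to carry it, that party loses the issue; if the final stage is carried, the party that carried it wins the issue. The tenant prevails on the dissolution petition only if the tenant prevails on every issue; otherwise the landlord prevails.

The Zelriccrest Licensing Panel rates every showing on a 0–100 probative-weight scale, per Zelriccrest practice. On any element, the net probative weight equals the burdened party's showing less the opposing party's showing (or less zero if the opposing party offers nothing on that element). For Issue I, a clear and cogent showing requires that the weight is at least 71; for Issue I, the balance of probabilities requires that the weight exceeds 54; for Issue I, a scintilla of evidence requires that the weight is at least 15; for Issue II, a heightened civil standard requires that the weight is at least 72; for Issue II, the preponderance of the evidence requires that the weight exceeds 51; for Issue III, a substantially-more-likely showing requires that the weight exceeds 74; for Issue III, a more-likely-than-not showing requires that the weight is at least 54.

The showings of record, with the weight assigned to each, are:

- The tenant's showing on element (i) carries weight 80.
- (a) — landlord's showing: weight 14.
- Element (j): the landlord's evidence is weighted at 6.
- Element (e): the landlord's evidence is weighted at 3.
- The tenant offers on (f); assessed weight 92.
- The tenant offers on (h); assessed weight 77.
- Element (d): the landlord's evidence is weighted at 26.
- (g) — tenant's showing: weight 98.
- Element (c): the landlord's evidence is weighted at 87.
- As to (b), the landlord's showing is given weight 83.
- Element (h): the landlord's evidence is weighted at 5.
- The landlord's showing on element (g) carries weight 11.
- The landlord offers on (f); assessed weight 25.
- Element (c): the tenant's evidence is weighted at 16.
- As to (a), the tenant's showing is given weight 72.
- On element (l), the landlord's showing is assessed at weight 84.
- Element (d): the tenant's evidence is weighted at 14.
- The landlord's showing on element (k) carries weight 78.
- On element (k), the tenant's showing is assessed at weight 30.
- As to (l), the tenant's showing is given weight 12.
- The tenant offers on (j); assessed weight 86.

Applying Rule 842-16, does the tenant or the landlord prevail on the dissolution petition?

— Issue I —
Stage I.1 (tenant, the balance of probabilities, weight exceeds 54): (a) net 72−14=58 > 54 — meets.
  All elements met. The burden passes to the landlord.
Stage I.2 (landlord, a clear and cogent showing, weight is at least 71): (b) 83 ≥ 71 — meets; (c) net 87−16=71 ≥ 71 — meets.
  Stage I.2 is satisfied; the landlord continues to bear the burden.
Stage I.3 (landlord, a scintilla of evidence, weight is at least 15): (d) net 26−14=12 < 15 — fails; (e) 3 < 15 — fails.
  Not every element is met, so the landlord fails to carry Stage I.3.
So the tenant prevails on this issue.
— Issue II —
At Stage II.1 the tenant must meet the preponderance of the evidence (weight exceeds 51): on (f) the weight is 92 less the opposing 25 gives net 67, which does exceed 51, so (f) meets the standard.
  Stage II.1 carried; the burden remains with the tenant.
At Stage II.2 the tenant must meet a heightened civil standard (weight is at least 72): on (g) the weight is 98 less the opposing 11 gives net 87, ≥ 72, so (g) meets the standard.
  Stage II.2 is satisfied; the tenant continues to bear the burden.
At Stage II.3 the tenant must meet a heightened civil standard (weight is at least 72): on (h) the weight is 77 less the opposing 5 gives net 72, ≥ 72, so (h) meets the standard.
  All elements met at the final stage.
With every stage satisfied, the tenant prevails on this issue.
— Issue III —
At Stage III.1 the tenant must meet a substantially-more-likely showing (weight exceeds 74): on (i) the weight is 80, > 74, so (i) meets the standard; on (j) the weight is 86 less the opposing 6 gives net 80, which does exceed 74, so (j) meets the standard.
  Stage III.1 is satisfied; the onus moves to the landlord.
At Stage III.2 the landlord must meet a more-likely-than-not showing (weight is at least 54): on (k) the weight is 78 less the opposing 30 gives net 48, < 54, so (k) does not meet the standard; on (l) the weight is 84 less the opposing 12 gives net 72, which does reach 54, so (l) meets the standard.
  Not every element is met, so the landlord fails to carry Stage III.2.
The tenant prevails on this issue.
Per-issue: Issue I → tenant; Issue II → tenant; Issue III → tenant. The tenant must prevail on every issue; overall, the tenant prevails.

tenant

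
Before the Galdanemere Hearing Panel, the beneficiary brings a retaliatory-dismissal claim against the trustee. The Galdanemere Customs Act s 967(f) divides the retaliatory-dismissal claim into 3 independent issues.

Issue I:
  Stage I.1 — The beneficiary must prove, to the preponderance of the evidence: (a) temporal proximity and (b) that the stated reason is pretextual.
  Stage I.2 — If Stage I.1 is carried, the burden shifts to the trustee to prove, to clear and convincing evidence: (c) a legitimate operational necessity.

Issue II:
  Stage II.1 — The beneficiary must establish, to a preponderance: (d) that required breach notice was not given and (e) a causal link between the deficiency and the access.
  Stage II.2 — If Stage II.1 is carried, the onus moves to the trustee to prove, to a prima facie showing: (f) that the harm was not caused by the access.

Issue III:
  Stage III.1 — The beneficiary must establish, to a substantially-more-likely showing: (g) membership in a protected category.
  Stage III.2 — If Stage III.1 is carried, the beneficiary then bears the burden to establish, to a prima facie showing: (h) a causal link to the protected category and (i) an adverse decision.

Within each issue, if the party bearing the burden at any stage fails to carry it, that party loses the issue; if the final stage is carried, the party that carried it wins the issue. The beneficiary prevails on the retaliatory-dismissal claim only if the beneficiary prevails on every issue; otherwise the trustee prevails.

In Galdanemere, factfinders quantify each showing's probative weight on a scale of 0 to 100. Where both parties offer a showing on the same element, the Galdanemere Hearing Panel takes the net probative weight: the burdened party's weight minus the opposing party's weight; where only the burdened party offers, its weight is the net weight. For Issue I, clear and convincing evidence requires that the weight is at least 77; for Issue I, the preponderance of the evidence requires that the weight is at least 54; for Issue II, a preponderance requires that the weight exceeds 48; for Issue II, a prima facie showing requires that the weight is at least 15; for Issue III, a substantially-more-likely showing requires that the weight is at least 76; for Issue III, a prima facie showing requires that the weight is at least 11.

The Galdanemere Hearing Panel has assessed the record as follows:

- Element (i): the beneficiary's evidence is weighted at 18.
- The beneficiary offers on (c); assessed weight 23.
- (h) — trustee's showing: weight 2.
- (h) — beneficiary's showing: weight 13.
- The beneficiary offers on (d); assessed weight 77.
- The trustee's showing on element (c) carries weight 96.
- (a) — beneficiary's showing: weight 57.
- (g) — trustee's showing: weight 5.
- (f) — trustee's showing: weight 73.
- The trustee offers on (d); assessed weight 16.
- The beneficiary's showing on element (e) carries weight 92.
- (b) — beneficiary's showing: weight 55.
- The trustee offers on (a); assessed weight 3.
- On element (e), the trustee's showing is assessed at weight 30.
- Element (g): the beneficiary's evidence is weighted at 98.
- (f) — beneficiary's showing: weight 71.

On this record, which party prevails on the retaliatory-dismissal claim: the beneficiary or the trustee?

— Issue I —
At Stage I.1 the beneficiary must meet the preponderance of the evidence (weight is at least 54): on (a) the weight is 57 less the opposing 3 gives net 54, ≥ 54, so (a) meets the standard; on (b) the weight is 55, ≥ 54, so (b) meets the standard.
  All elements met. The burden passes to the trustee.
At Stage I.2 the trustee must meet clear and convincing evidence (weight is at least 77): on (c) the weight is 96 less the opposing 23 gives net 73, < 77, so (c) does not meet the standard.
  Stage I.2 not carried; the trustee fails its burden.
So the beneficiary prevails on this issue.
— Issue II —
Stage II.1 (beneficiary, a preponderance, weight exceeds 48): (d) net 77−16=61 > 48 — meets; (e) net 92−30=62 > 48 — meets.
  Stage II.1 is satisfied; the onus moves to the trustee.
Stage II.2 (trustee, a prima facie showing, weight is at least 15): (f) net 73−71=2 < 15 — fails.
  Stage II.2 not carried; the trustee fails its burden.
So the beneficiary prevails on this issue.
— Issue III —
At Stage III.1 the beneficiary must meet a substantially-more-likely showing (weight is at least 76): on (g) the weight is 98 less the opposing 5 gives net 93, which does reach 76, so (g) meets the standard.
  Stage III.1 carried; the burden remains with the beneficiary.
At Stage III.2 the beneficiary must meet a prima facie showing (weight is at least 11): on (h) the weight is 13 less the opposing 2 gives net 11, ≥ 11, so (h) meets the standard; on (i) the weight is 18, which does reach 11, so (i) meets the standard.
  The beneficiary carries the last stage.
Every stage carried; the beneficiary prevails on this issue.
Per-issue: Issue I → beneficiary; Issue II → beneficiary; Issue III → beneficiary. The beneficiary must prevail on every issue; overall, the beneficiary prevails.

beneficiary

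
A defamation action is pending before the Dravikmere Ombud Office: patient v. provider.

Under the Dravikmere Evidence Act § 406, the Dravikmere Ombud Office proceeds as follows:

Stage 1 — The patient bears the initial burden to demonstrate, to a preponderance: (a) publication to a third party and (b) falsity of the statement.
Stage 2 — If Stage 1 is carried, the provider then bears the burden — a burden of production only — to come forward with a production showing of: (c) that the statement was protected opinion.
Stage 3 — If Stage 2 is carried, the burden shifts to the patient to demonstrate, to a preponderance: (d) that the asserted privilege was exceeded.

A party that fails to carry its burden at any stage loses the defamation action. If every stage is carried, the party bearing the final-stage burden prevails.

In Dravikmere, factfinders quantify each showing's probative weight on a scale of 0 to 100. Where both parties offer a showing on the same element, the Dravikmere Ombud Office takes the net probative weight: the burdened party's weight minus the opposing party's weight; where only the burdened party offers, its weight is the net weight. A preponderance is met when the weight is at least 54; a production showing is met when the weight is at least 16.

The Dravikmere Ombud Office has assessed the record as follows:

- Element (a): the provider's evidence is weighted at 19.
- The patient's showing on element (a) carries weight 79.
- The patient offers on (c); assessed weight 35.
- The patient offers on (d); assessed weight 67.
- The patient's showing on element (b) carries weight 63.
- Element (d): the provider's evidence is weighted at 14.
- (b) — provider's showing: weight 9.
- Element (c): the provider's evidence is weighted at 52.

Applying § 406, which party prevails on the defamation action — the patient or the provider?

provider

At Stage 1 the patient must meet a preponderance (weight is at least 54): on (a) the weight is 79 less the opposing 19 gives net 60, ≥ 54, so (a) meets the standard; on (b) the weight is 63 less the opposing 9 gives net 54, which does reach 54, so (b) meets the standard.
  Stage 1 is satisfied; the onus moves to the provider.
At Stage 2 the provider must meet a production showing (weight is at least 16): on (c) the weight is 52 less the opposing 35 gives net 17, ≥ 16, so (c) meets the standard.
  The provider carries Stage 2; the patient now bears the burden.
At Stage 3 the patient must meet a preponderance (weight is at least 54): on (d) the weight is 67 less the opposing 14 gives net 53, < 54, so (d) does not meet the standard.
  Stage 3 not carried; the patient fails its burden.
So the provider prevails.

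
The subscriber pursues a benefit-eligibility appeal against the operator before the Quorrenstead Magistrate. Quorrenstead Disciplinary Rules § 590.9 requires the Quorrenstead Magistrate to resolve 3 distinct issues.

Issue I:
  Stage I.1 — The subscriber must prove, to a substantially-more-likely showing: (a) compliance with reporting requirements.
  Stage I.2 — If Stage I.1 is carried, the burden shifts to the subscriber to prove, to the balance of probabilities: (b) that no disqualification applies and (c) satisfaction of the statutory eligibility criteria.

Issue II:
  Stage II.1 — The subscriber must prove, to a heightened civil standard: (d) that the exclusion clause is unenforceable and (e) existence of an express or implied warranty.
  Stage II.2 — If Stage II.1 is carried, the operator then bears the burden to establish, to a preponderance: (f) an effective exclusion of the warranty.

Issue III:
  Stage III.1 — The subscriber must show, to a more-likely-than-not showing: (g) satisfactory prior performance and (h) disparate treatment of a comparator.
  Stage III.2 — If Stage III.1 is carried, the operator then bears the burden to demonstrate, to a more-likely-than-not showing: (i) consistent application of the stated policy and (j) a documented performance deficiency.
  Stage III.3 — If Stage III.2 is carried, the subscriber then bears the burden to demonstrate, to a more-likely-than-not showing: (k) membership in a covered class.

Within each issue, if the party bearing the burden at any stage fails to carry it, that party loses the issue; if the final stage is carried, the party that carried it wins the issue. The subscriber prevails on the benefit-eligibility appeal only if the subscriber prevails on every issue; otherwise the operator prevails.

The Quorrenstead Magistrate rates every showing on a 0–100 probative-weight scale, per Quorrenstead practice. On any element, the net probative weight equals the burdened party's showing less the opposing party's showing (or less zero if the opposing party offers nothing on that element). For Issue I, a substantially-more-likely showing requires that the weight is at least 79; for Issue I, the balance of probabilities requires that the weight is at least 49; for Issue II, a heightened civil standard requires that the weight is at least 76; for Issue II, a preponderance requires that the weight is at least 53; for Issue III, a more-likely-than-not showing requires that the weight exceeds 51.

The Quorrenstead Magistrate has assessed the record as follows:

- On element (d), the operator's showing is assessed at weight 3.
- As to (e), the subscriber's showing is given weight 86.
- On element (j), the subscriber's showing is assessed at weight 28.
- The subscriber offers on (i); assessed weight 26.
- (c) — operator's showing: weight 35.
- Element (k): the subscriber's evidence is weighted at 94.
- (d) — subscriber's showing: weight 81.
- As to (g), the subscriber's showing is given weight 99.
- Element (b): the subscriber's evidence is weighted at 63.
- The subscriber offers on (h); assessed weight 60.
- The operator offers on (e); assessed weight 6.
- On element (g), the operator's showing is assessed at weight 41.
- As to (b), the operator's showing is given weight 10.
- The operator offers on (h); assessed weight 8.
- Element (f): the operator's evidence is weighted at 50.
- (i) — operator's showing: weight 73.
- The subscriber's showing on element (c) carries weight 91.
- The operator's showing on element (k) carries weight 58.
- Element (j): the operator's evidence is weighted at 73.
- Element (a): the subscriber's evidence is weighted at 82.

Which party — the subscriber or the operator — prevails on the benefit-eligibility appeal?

— Issue I —
Stage I.1 (subscriber, a substantially-more-likely showing, weight is at least 79): (a) 82 ≥ 79 — meets.
  Stage I.1 carried; the burden remains with the subscriber.
Stage I.2 (subscriber, the balance of probabilities, weight is at least 49): (b) net 63−10=53 ≥ 49 — meets; (c) net 91−35=56 ≥ 49 — meets.
  The subscriber carries the last stage.
Every stage carried; the subscriber prevails on this issue.
— Issue II —
Stage II.1 — burden on subscriber; standard: a heightened civil standard (weight is at least 76).
    (d): 81 − 3 = 78 ≥ 76 [met]
    (e): 86 − 6 = 80 ≥ 76 [met]
  Stage II.1 is satisfied; the onus moves to the operator.
Stage II.2 — burden on operator; standard: a preponderance (weight is at least 53).
    (f): 50 < 53 [not met]
  Not every element is met, so the operator fails to carry Stage II.2.
The analysis ends at Stage II.2; the subscriber prevails on this issue.
— Issue III —
At Stage III.1 the subscriber must meet a more-likely-than-not showing (weight exceeds 51): on (g) the weight is 99 less the opposing 41 gives net 58, which does exceed 51, so (g) meets the standard; on (h) the weight is 60 less the opposing 8 gives net 52, > 51, so (h) meets the standard.
  Stage III.1 is satisfied; the onus moves to the operator.
At Stage III.2 the operator must meet a more-likely-than-not showing (weight exceeds 51): on (i) the weight is 73 less the opposing 26 gives net 47, ≤ 51, so (i) does not meet the standard; on (j) the weight is 73 less the opposing 28 gives net 45, ≤ 51, so (j) does not meet the standard.
  Stage III.2 not carried; the operator fails its burden.
The analysis ends at Stage III.2; the subscriber prevails on this issue.
Per-issue: Issue I → subscriber; Issue II → subscriber; Issue III → subscriber. The subscriber must prevail on every issue; overall, the subscriber prevails.

subscriber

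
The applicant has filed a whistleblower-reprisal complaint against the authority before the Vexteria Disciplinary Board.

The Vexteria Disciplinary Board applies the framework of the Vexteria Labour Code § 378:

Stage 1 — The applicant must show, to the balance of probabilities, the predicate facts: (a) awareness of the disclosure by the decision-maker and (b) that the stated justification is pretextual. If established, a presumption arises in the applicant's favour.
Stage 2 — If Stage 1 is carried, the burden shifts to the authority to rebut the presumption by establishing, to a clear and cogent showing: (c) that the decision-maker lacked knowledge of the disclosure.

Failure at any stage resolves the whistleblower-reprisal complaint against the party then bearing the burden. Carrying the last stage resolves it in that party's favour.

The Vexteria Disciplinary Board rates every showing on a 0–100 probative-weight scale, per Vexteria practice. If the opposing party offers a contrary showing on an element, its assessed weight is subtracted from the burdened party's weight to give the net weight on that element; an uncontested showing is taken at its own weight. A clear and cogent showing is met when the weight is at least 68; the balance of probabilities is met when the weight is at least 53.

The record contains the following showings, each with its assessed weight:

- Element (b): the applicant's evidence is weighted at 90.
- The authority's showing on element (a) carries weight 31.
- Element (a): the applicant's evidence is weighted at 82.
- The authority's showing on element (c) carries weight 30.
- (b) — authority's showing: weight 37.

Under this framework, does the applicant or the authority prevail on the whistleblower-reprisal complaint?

Stage 1 — burden on applicant; standard: the balance of probabilities (weight is at least 53).
    (a): 82 − 31 = 51 < 53 [not met]
    (b): 90 − 37 = 53 ≥ 53 [met]
  The applicant does not carry Stage 1.
So the authority prevails.

authority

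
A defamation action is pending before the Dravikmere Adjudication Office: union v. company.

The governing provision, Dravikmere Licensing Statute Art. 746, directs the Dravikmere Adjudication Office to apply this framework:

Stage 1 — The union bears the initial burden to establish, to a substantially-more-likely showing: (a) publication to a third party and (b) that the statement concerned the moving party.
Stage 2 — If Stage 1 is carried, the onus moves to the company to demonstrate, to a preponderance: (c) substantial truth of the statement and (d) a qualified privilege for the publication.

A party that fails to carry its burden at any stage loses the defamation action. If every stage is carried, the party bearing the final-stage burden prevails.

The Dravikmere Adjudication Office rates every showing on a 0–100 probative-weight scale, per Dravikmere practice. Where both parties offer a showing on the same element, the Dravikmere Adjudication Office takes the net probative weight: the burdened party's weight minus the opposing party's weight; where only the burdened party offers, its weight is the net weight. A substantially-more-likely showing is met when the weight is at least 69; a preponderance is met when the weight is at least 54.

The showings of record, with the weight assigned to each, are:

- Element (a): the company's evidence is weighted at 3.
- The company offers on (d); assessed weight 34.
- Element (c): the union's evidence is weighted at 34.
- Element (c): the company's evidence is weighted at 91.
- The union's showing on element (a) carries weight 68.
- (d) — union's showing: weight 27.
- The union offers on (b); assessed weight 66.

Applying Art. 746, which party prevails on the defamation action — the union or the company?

company

Stage 1 — burden on union; standard: a substantially-more-likely showing (weight is at least 69).
    (a): 68 − 3 = 65 < 69 [not met]
    (b): 66 < 69 [not met]
  Stage 1 not carried; the union fails its burden.
So the company prevails.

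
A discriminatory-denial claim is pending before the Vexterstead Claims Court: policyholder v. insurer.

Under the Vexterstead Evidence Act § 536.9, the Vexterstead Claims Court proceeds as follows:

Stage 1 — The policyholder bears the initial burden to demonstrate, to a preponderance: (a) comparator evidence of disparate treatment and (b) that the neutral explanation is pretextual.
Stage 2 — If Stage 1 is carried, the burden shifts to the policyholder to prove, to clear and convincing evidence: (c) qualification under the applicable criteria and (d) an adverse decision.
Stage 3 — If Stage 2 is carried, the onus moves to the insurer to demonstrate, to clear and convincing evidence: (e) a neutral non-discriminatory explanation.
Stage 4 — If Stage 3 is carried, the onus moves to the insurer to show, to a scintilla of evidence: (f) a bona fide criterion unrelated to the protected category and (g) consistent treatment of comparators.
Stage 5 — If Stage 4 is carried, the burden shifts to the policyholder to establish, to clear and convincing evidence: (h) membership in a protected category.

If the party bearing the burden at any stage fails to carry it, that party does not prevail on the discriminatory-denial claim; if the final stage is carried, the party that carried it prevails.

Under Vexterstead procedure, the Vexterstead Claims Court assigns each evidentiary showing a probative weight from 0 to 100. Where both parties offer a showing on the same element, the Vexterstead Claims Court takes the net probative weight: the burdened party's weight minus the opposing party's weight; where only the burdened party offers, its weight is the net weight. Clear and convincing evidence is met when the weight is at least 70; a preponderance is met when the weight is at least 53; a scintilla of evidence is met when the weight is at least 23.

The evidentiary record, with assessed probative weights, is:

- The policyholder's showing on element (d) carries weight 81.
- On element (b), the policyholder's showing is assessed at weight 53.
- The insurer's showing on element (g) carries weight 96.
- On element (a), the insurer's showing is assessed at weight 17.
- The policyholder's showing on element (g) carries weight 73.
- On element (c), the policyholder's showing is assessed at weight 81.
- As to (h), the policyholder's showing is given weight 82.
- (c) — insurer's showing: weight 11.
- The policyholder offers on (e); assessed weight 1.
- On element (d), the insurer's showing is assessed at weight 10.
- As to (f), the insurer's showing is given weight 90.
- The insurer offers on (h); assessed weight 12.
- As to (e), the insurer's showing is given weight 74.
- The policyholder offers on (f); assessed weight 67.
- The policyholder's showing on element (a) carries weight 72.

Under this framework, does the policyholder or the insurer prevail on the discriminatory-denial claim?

Stage 1 — burden on policyholder; standard: a preponderance (weight is at least 53).
    (a): 72 − 17 = 55 ≥ 53 [met]
    (b): 53 ≥ 53 [met]
  Stage 1 carried; the burden remains with the policyholder.
Stage 2 — burden on policyholder; standard: clear and convincing evidence (weight is at least 70).
    (c): 81 − 11 = 70 ≥ 70 [met]
    (d): 81 − 10 = 71 ≥ 70 [met]
  The policyholder carries Stage 2; the insurer now bears the burden.
Stage 3 — burden on insurer; standard: clear and convincing evidence (weight is at least 70).
    (e): 74 − 1 = 73 ≥ 70 [met]
  Stage 3 carried; the burden remains with the insurer.
Stage 4 — burden on insurer; standard: a scintilla of evidence (weight is at least 23).
    (f): 90 − 67 = 23 ≥ 23 [met]
    (g): 96 − 73 = 23 ≥ 23 [met]
  Stage 4 is satisfied; the onus moves to the policyholder.
Stage 5 — burden on policyholder; standard: clear and convincing evidence (weight is at least 70).
    (h): 82 − 12 = 70 ≥ 70 [met]
  All elements met at the final stage.
Every stage carried; the policyholder prevails.

policyholder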